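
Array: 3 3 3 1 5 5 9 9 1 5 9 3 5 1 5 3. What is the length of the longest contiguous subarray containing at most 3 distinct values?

8

Extend right; when distinct count exceeds 3, shrink from the left:
[3] 1 distinct, len 1
[3, 3] 1 distinct, len 2
[3, 3, 3] 1 distinct, len 3
[3, 3, 3, 1] 2 distinct, len 4
[3, 3, 3, 1, 5] 3 distinct, len 5
[3, 3, 3, 1, 5, 5] 3 distinct, len 6
[1, 5, 5, 9] 3 distinct, len 4
[1, 5, 5, 9, 9] 3 distinct, len 5
[1, 5, 5, 9, 9, 1] 3 distinct, len 6
[1, 5, 5, 9, 9, 1, 5] 3 distinct, len 7
[1, 5, 5, 9, 9, 1, 5, 9] 3 distinct, len 8
[5, 9, 3] 3 distinct, len 3
[5, 9, 3, 5] 3 distinct, len 4
[3, 5, 1] 3 distinct, len 3
[3, 5, 1, 5] 3 distinct, len 4
[3, 5, 1, 5, 3] 3 distinct, len 5
Longest length with ≤3 distinct: 8.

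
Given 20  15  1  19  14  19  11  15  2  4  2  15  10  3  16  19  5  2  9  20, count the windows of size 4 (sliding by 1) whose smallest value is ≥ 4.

[20, 15, 1, 19] → min 1
[15, 1, 19, 14] → min 1
[1, 19, 14, 19] → min 1
[19, 14, 19, 11] → min 11  ≥ 4 ✓
[14, 19, 11, 15] → min 11  ≥ 4 ✓
[19, 11, 15, 2] → min 2
[11, 15, 2, 4] → min 2
[15, 2, 4, 2] → min 2
[2, 4, 2, 15] → min 2
[4, 2, 15, 10] → min 2
[2, 15, 10, 3] → min 2
[15, 10, 3, 16] → min 3
[10, 3, 16, 19] → min 3
[3, 16, 19, 5] → min 3
[16, 19, 5, 2] → min 2
[19, 5, 2, 9] → min 2
[5, 2, 9, 20] → min 2
2 windows satisfy the condition.

2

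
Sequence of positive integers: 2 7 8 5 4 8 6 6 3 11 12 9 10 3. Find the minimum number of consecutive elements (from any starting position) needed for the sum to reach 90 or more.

13

add 2: running sum 2 < 90
add 7: running sum 9 < 90
add 8: running sum 17 < 90
add 5: running sum 22 < 90
add 4: running sum 26 < 90
add 8: running sum 34 < 90
add 6: running sum 40 < 90
add 6: running sum 46 < 90
add 3: running sum 49 < 90
add 11: running sum 60 < 90
add 12: running sum 72 < 90
add 9: running sum 81 < 90
add 10: shortest ending here [2, 7, 8, 5, 4, 8, 6, 6, 3, 11, 12, 9, 10] sum 91, len 13
add 3: shortest ending here [7, 8, 5, 4, 8, 6, 6, 3, 11, 12, 9, 10, 3] sum 92, len 13
Shortest qualifying length: 13.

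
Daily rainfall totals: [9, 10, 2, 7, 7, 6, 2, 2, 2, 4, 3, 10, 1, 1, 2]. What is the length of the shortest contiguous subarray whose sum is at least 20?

3

Extend right; whenever the sum reaches 20, record the length and shrink from the left:
add 9: running sum 9 < 20
add 10: running sum 19 < 20
end 2: [9, 10, 2] sum 21, len 3
end 3: [9, 10, 2, 7] sum 28, len 4
end 4: [10, 2, 7, 7] sum 26, len 4
end 5: [7, 7, 6] sum 20, len 3
end 6: [7, 7, 6, 2] sum 22, len 4
end 7: [7, 7, 6, 2, 2] sum 24, len 5
end 8: [7, 7, 6, 2, 2, 2] sum 26, len 6
end 9: [7, 6, 2, 2, 2, 4] sum 23, len 6
end 10: [7, 6, 2, 2, 2, 4, 3] sum 26, len 7
end 11: [2, 2, 4, 3, 10] sum 21, len 5
end 12: [2, 4, 3, 10, 1] sum 20, len 5
end 13: [2, 4, 3, 10, 1, 1] sum 21, len 6
end 14: [4, 3, 10, 1, 1, 2] sum 21, len 6
Shortest qualifying length: 3.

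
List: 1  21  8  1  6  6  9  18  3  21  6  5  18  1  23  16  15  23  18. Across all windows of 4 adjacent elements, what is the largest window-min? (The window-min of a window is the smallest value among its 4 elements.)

15

1 21 8 1 → min 1
21 8 1 6 → min 1
8 1 6 6 → min 1
1 6 6 9 → min 1
6 6 9 18 → min 6
6 9 18 3 → min 3
9 18 3 21 → min 3
18 3 21 6 → min 3
3 21 6 5 → min 3
21 6 5 18 → min 5
6 5 18 1 → min 1
5 18 1 23 → min 1
18 1 23 16 → min 1
1 23 16 15 → min 1
23 16 15 23 → min 15
16 15 23 18 → min 15
Largest of these is 15.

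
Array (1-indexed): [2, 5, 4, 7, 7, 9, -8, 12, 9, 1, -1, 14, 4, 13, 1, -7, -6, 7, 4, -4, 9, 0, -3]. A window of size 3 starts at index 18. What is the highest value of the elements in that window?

7

Elements at indices 18..20: 7, 4, -4
max(7, 4, -4) = 7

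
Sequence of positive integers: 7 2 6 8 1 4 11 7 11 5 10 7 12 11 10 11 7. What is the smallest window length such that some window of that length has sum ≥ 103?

12

Extend right; whenever the sum reaches 103, record the length and shrink from the left:
add 7: running sum 7 < 103
add 2: running sum 9 < 103
add 6: running sum 15 < 103
add 8: running sum 23 < 103
add 1: running sum 24 < 103
add 4: running sum 28 < 103
add 11: running sum 39 < 103
add 7: running sum 46 < 103
add 11: running sum 57 < 103
add 5: running sum 62 < 103
add 10: running sum 72 < 103
add 7: running sum 79 < 103
add 12: running sum 91 < 103
add 11: running sum 102 < 103
end 14: [6, 8, 1, 4, 11, 7, 11, 5, 10, 7, 12, 11, 10] sum 103, len 13
end 15: [8, 1, 4, 11, 7, 11, 5, 10, 7, 12, 11, 10, 11] sum 108, len 13
end 16: [4, 11, 7, 11, 5, 10, 7, 12, 11, 10, 11, 7] sum 106, len 12
Shortest qualifying length: 12.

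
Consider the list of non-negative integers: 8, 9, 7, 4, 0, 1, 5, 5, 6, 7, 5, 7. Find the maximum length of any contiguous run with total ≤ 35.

→ 8: sum 8, len 1
→ 9: sum 17, len 2
→ 7: sum 24, len 3
→ 4: sum 28, len 4
→ 0: sum 28, len 5
→ 1: sum 29, len 6
→ 5: sum 34, len 7
→ 5 (dropped 8): sum 31, len 7
→ 6 (dropped 9): sum 28, len 7
→ 7: sum 35, len 8
→ 5 (dropped 7): sum 33, len 8
→ 7 (dropped 4, 0, 1): sum 35, len 6
Longest length seen: 8.

8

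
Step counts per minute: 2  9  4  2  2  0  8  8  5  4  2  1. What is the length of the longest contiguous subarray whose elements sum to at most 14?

4

→ 2: sum 2, len 1
→ 9: sum 11, len 2
→ 4 (dropped 2): sum 13, len 2
→ 2 (dropped 9): sum 6, len 2
→ 2: sum 8, len 3
→ 0: sum 8, len 4
→ 8 (dropped 4): sum 12, len 4
→ 8 (dropped 2, 2, 0, 8): sum 8, len 1
→ 5: sum 13, len 2
→ 4 (dropped 8): sum 9, len 2
→ 2: sum 11, len 3
→ 1: sum 12, len 4
Longest length seen: 4.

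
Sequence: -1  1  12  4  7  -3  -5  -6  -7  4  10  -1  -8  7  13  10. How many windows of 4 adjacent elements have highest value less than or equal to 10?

(-1, 1, 12, 4) → max 12
(1, 12, 4, 7) → max 12
(12, 4, 7, -3) → max 12
(4, 7, -3, -5) → max 7  ≤ 10 ✓
(7, -3, -5, -6) → max 7  ≤ 10 ✓
(-3, -5, -6, -7) → max -3  ≤ 10 ✓
(-5, -6, -7, 4) → max 4  ≤ 10 ✓
(-6, -7, 4, 10) → max 10  ≤ 10 ✓
(-7, 4, 10, -1) → max 10  ≤ 10 ✓
(4, 10, -1, -8) → max 10  ≤ 10 ✓
(10, -1, -8, 7) → max 10  ≤ 10 ✓
(-1, -8, 7, 13) → max 13
(-8, 7, 13, 10) → max 13
8 windows satisfy the condition.

8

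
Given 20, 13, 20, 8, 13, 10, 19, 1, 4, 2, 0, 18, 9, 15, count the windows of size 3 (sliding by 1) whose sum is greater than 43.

[20, 13, 20] → sum 53  > 43 ✓
[13, 20, 8] → sum 41
[20, 8, 13] → sum 41
[8, 13, 10] → sum 31
[13, 10, 19] → sum 42
[10, 19, 1] → sum 30
[19, 1, 4] → sum 24
[1, 4, 2] → sum 7
[4, 2, 0] → sum 6
[2, 0, 18] → sum 20
[0, 18, 9] → sum 27
[18, 9, 15] → sum 42
1 window satisfy the condition.

1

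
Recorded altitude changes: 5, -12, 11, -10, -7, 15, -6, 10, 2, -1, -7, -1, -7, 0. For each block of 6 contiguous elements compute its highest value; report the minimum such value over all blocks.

2

[5, -12, 11, -10, -7, 15] → max 15
[-12, 11, -10, -7, 15, -6] → max 15
[11, -10, -7, 15, -6, 10] → max 15
[-10, -7, 15, -6, 10, 2] → max 15
[-7, 15, -6, 10, 2, -1] → max 15
[15, -6, 10, 2, -1, -7] → max 15
[-6, 10, 2, -1, -7, -1] → max 10
[10, 2, -1, -7, -1, -7] → max 10
[2, -1, -7, -1, -7, 0] → max 2
Minimum of these is 2.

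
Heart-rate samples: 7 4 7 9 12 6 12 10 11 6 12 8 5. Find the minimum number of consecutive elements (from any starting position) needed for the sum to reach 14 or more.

add 7: running sum 7 < 14
add 4: running sum 11 < 14
end 2: [7, 4, 7] sum 18, len 3
end 3: [7, 9] sum 16, len 2
end 4: [9, 12] sum 21, len 2
end 5: [12, 6] sum 18, len 2
end 6: [6, 12] sum 18, len 2
end 7: [12, 10] sum 22, len 2
end 8: [10, 11] sum 21, len 2
end 9: [11, 6] sum 17, len 2
end 10: [6, 12] sum 18, len 2
end 11: [12, 8] sum 20, len 2
end 12: [12, 8, 5] sum 25, len 3
Shortest qualifying length: 2.

2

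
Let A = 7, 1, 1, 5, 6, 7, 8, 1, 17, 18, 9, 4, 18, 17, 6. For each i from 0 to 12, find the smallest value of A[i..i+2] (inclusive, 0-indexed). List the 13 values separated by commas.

[7, 1, 1] → min 1
[1, 1, 5] → min 1
[1, 5, 6] → min 1
[5, 6, 7] → min 5
[6, 7, 8] → min 6
[7, 8, 1] → min 1
[8, 1, 17] → min 1
[1, 17, 18] → min 1
[17, 18, 9] → min 9
[18, 9, 4] → min 4
[9, 4, 18] → min 4
[4, 18, 17] → min 4
[18, 17, 6] → min 6

1, 1, 1, 5, 6, 1, 1, 1, 9, 4, 4, 4, 6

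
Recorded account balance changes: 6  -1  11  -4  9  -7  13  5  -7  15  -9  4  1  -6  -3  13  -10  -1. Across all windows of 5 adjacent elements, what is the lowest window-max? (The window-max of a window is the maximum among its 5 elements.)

4

6 -1 11 -4 9 → max 11
-1 11 -4 9 -7 → max 11
11 -4 9 -7 13 → max 13
-4 9 -7 13 5 → max 13
9 -7 13 5 -7 → max 13
-7 13 5 -7 15 → max 15
13 5 -7 15 -9 → max 15
5 -7 15 -9 4 → max 15
-7 15 -9 4 1 → max 15
15 -9 4 1 -6 → max 15
-9 4 1 -6 -3 → max 4
4 1 -6 -3 13 → max 13
1 -6 -3 13 -10 → max 13
-6 -3 13 -10 -1 → max 13
Lowest of these is 4.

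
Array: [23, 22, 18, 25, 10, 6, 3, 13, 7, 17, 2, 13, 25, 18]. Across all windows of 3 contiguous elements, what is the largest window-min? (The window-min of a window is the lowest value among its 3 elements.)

Each size-3 window and its min:
[23, 22, 18] → min 18
[22, 18, 25] → min 18
[18, 25, 10] → min 10
[25, 10, 6] → min 6
[10, 6, 3] → min 3
[6, 3, 13] → min 3
[3, 13, 7] → min 3
[13, 7, 17] → min 7
[7, 17, 2] → min 2
[17, 2, 13] → min 2
[2, 13, 25] → min 2
[13, 25, 18] → min 13
Largest of these is 18.

18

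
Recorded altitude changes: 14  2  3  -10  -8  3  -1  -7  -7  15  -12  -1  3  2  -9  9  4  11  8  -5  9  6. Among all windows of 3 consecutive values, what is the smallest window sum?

(14, 2, 3) → sum 19
(2, 3, -10) → sum -5
(3, -10, -8) → sum -15
(-10, -8, 3) → sum -15
(-8, 3, -1) → sum -6
(3, -1, -7) → sum -5
(-1, -7, -7) → sum -15
(-7, -7, 15) → sum 1
(-7, 15, -12) → sum -4
(15, -12, -1) → sum 2
(-12, -1, 3) → sum -10
(-1, 3, 2) → sum 4
(3, 2, -9) → sum -4
(2, -9, 9) → sum 2
(-9, 9, 4) → sum 4
(9, 4, 11) → sum 24
(4, 11, 8) → sum 23
(11, 8, -5) → sum 14
(8, -5, 9) → sum 12
(-5, 9, 6) → sum 10
Smallest of these is -15.

-15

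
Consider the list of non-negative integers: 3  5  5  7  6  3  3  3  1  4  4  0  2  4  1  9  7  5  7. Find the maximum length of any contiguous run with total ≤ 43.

[3] sum 3 len 1
[3, 5] sum 8 len 2
[3, 5, 5] sum 13 len 3
[3, 5, 5, 7] sum 20 len 4
[3, 5, 5, 7, 6] sum 26 len 5
[3, 5, 5, 7, 6, 3] sum 29 len 6
[3, 5, 5, 7, 6, 3, 3] sum 32 len 7
[3, 5, 5, 7, 6, 3, 3, 3] sum 35 len 8
[3, 5, 5, 7, 6, 3, 3, 3, 1] sum 36 len 9
[3, 5, 5, 7, 6, 3, 3, 3, 1, 4] sum 40 len 10
[5, 5, 7, 6, 3, 3, 3, 1, 4, 4] sum 41 len 10
[5, 5, 7, 6, 3, 3, 3, 1, 4, 4, 0] sum 41 len 11
[5, 5, 7, 6, 3, 3, 3, 1, 4, 4, 0, 2] sum 43 len 12
[5, 7, 6, 3, 3, 3, 1, 4, 4, 0, 2, 4] sum 42 len 12
[5, 7, 6, 3, 3, 3, 1, 4, 4, 0, 2, 4, 1] sum 43 len 13
[6, 3, 3, 3, 1, 4, 4, 0, 2, 4, 1, 9] sum 40 len 12
[3, 3, 3, 1, 4, 4, 0, 2, 4, 1, 9, 7] sum 41 len 12
[3, 3, 1, 4, 4, 0, 2, 4, 1, 9, 7, 5] sum 43 len 12
[4, 4, 0, 2, 4, 1, 9, 7, 5, 7] sum 43 len 10
Longest length seen: 13.

13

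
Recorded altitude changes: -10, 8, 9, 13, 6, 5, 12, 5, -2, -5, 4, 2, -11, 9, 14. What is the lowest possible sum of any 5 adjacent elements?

Each size-5 window and its sum:
[-10, 8, 9, 13, 6] → sum 26
[8, 9, 13, 6, 5] → sum 41
[9, 13, 6, 5, 12] → sum 45
[13, 6, 5, 12, 5] → sum 41
[6, 5, 12, 5, -2] → sum 26
[5, 12, 5, -2, -5] → sum 15
[12, 5, -2, -5, 4] → sum 14
[5, -2, -5, 4, 2] → sum 4
[-2, -5, 4, 2, -11] → sum -12
[-5, 4, 2, -11, 9] → sum -1
[4, 2, -11, 9, 14] → sum 18
Lowest of these is -12.

-12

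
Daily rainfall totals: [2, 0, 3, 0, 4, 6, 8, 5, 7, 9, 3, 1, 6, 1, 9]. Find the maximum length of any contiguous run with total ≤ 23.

Extend to the right; shrink from the left whenever the sum exceeds 23:
add 2: [2] sum 2, len 1
add 0: [2, 0] sum 2, len 2
add 3: [2, 0, 3] sum 5, len 3
add 0: [2, 0, 3, 0] sum 5, len 4
add 4: [2, 0, 3, 0, 4] sum 9, len 5
add 6: [2, 0, 3, 0, 4, 6] sum 15, len 6
add 8: [2, 0, 3, 0, 4, 6, 8] sum 23, len 7
add 5: [0, 4, 6, 8, 5] sum 23, len 5
add 7: [8, 5, 7] sum 20, len 3
add 9: [5, 7, 9] sum 21, len 3
add 3: [7, 9, 3] sum 19, len 3
add 1: [7, 9, 3, 1] sum 20, len 4
add 6: [9, 3, 1, 6] sum 19, len 4
add 1: [9, 3, 1, 6, 1] sum 20, len 5
add 9: [3, 1, 6, 1, 9] sum 20, len 5
Longest length seen: 7.

7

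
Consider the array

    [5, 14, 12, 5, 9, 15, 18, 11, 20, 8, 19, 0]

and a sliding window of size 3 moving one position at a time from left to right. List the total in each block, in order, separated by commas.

31, 31, 26, 29, 42, 44, 49, 39, 47, 27

Sliding a size-3 window across the 12 values:
(5, 14, 12) → sum 31
(14, 12, 5) → sum 31
(12, 5, 9) → sum 26
(5, 9, 15) → sum 29
(9, 15, 18) → sum 42
(15, 18, 11) → sum 44
(18, 11, 20) → sum 49
(11, 20, 8) → sum 39
(20, 8, 19) → sum 47
(8, 19, 0) → sum 27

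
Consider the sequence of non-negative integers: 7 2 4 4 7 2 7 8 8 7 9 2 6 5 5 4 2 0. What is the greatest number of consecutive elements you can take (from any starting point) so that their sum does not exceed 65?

→ 7: sum 7, len 1
→ 2: sum 9, len 2
→ 4: sum 13, len 3
→ 4: sum 17, len 4
→ 7: sum 24, len 5
→ 2: sum 26, len 6
→ 7: sum 33, len 7
→ 8: sum 41, len 8
→ 8: sum 49, len 9
→ 7: sum 56, len 10
→ 9: sum 65, len 11
→ 2 (dropped 7): sum 60, len 11
→ 6 (dropped 2): sum 64, len 11
→ 5 (dropped 4): sum 65, len 11
→ 5 (dropped 4, 7): sum 59, len 10
→ 4: sum 63, len 11
→ 2: sum 65, len 12
→ 0: sum 65, len 13
Longest length seen: 13.

13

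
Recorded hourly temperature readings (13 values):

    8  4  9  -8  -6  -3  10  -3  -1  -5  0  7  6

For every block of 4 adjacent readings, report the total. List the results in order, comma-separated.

8 4 9 -8 → sum 13
4 9 -8 -6 → sum -1
9 -8 -6 -3 → sum -8
-8 -6 -3 10 → sum -7
-6 -3 10 -3 → sum -2
-3 10 -3 -1 → sum 3
10 -3 -1 -5 → sum 1
-3 -1 -5 0 → sum -9
-1 -5 0 7 → sum 1
-5 0 7 6 → sum 8

13, -1, -8, -7, -2, 3, 1, -9, 1, 8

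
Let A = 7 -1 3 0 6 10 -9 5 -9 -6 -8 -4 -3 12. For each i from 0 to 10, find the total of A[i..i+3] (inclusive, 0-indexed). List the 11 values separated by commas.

9, 8, 19, 7, 12, -3, -19, -18, -27, -21, -3

[7, -1, 3, 0] → sum 9
[-1, 3, 0, 6] → sum 8
[3, 0, 6, 10] → sum 19
[0, 6, 10, -9] → sum 7
[6, 10, -9, 5] → sum 12
[10, -9, 5, -9] → sum -3
[-9, 5, -9, -6] → sum -19
[5, -9, -6, -8] → sum -18
[-9, -6, -8, -4] → sum -27
[-6, -8, -4, -3] → sum -21
[-8, -4, -3, 12] → sum -3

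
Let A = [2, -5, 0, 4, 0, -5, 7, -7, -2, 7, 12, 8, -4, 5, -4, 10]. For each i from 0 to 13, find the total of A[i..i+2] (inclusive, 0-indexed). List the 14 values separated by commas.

Sliding a size-3 window across the 16 values:
(2, -5, 0) → sum -3
(-5, 0, 4) → sum -1
(0, 4, 0) → sum 4
(4, 0, -5) → sum -1
(0, -5, 7) → sum 2
(-5, 7, -7) → sum -5
(7, -7, -2) → sum -2
(-7, -2, 7) → sum -2
(-2, 7, 12) → sum 17
(7, 12, 8) → sum 27
(12, 8, -4) → sum 16
(8, -4, 5) → sum 9
(-4, 5, -4) → sum -3
(5, -4, 10) → sum 11

-3, -1, 4, -1, 2, -5, -2, -2, 17, 27, 16, 9, -3, 11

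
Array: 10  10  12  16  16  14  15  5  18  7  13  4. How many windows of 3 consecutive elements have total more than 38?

10 10 12 → sum 32
10 12 16 → sum 38
12 16 16 → sum 44  > 38 ✓
16 16 14 → sum 46  > 38 ✓
16 14 15 → sum 45  > 38 ✓
14 15 5 → sum 34
15 5 18 → sum 38
5 18 7 → sum 30
18 7 13 → sum 38
7 13 4 → sum 24
3 windows satisfy the condition.

3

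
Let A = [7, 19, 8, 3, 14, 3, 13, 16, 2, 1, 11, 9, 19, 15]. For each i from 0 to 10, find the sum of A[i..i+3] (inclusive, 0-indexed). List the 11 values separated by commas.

7 19 8 3 → sum 37
19 8 3 14 → sum 44
8 3 14 3 → sum 28
3 14 3 13 → sum 33
14 3 13 16 → sum 46
3 13 16 2 → sum 34
13 16 2 1 → sum 32
16 2 1 11 → sum 30
2 1 11 9 → sum 23
1 11 9 19 → sum 40
11 9 19 15 → sum 54

37, 44, 28, 33, 46, 34, 32, 30, 23, 40, 54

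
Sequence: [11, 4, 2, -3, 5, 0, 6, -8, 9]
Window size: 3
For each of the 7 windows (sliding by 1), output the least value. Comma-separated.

2, -3, -3, -3, 0, -8, -8

11 4 2 → min 2
4 2 -3 → min -3
2 -3 5 → min -3
-3 5 0 → min -3
5 0 6 → min 0
0 6 -8 → min -8
6 -8 9 → min -8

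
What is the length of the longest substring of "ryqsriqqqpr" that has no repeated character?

5

[r] len 1
[r, y] len 2
[r, y, q] len 3
[r, y, q, s] len 4
[y, q, s, r] len 4
[y, q, s, r, i] len 5
[s, r, i, q] len 4
[q] len 1
[q] len 1
[q, p] len 2
[q, p, r] len 3
Longest all-distinct length: 5.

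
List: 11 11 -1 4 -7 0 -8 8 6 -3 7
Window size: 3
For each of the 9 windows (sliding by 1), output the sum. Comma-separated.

21, 14, -4, -3, -15, 0, 6, 11, 10

[11, 11, -1] → sum 21
[11, -1, 4] → sum 14
[-1, 4, -7] → sum -4
[4, -7, 0] → sum -3
[-7, 0, -8] → sum -15
[0, -8, 8] → sum 0
[-8, 8, 6] → sum 6
[8, 6, -3] → sum 11
[6, -3, 7] → sum 10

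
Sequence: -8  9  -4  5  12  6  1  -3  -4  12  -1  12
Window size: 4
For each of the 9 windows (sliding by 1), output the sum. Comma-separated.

2, 22, 19, 24, 16, 0, 6, 4, 19

[-8, 9, -4, 5] → sum 2
[9, -4, 5, 12] → sum 22
[-4, 5, 12, 6] → sum 19
[5, 12, 6, 1] → sum 24
[12, 6, 1, -3] → sum 16
[6, 1, -3, -4] → sum 0
[1, -3, -4, 12] → sum 6
[-3, -4, 12, -1] → sum 4
[-4, 12, -1, 12] → sum 19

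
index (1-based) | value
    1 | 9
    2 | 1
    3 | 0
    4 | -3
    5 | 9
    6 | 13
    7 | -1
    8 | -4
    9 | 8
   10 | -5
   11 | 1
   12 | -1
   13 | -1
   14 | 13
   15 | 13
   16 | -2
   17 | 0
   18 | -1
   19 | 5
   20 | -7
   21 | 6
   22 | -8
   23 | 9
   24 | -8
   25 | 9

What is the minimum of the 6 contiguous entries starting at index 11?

Elements at indices 11..16: 1, -1, -1, 13, 13, -2
min(1, -1, -1, 13, 13, -2) = -2

-2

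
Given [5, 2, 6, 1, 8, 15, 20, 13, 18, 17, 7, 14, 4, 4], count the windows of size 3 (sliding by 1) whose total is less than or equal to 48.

11

5 2 6 → sum 13  ≤ 48 ✓
2 6 1 → sum 9  ≤ 48 ✓
6 1 8 → sum 15  ≤ 48 ✓
1 8 15 → sum 24  ≤ 48 ✓
8 15 20 → sum 43  ≤ 48 ✓
15 20 13 → sum 48  ≤ 48 ✓
20 13 18 → sum 51
13 18 17 → sum 48  ≤ 48 ✓
18 17 7 → sum 42  ≤ 48 ✓
17 7 14 → sum 38  ≤ 48 ✓
7 14 4 → sum 25  ≤ 48 ✓
14 4 4 → sum 22  ≤ 48 ✓
11 windows satisfy the condition.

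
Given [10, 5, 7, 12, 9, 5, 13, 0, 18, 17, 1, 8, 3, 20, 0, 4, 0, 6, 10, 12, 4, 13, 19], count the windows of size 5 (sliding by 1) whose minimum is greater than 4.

3

10 5 7 12 9 → min 5  > 4 ✓
5 7 12 9 5 → min 5  > 4 ✓
7 12 9 5 13 → min 5  > 4 ✓
12 9 5 13 0 → min 0
9 5 13 0 18 → min 0
5 13 0 18 17 → min 0
13 0 18 17 1 → min 0
0 18 17 1 8 → min 0
18 17 1 8 3 → min 1
17 1 8 3 20 → min 1
1 8 3 20 0 → min 0
8 3 20 0 4 → min 0
3 20 0 4 0 → min 0
20 0 4 0 6 → min 0
0 4 0 6 10 → min 0
4 0 6 10 12 → min 0
0 6 10 12 4 → min 0
6 10 12 4 13 → min 4
10 12 4 13 19 → min 4
3 windows satisfy the condition.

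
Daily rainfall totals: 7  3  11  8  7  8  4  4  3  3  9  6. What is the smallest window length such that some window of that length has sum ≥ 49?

add 7: running sum 7 < 49
add 3: running sum 10 < 49
add 11: running sum 21 < 49
add 8: running sum 29 < 49
add 7: running sum 36 < 49
add 8: running sum 44 < 49
add 4: running sum 48 < 49
add 4: shortest ending here [7, 3, 11, 8, 7, 8, 4, 4] sum 52, len 8
add 3: shortest ending here [7, 3, 11, 8, 7, 8, 4, 4, 3] sum 55, len 9
add 3: shortest ending here [3, 11, 8, 7, 8, 4, 4, 3, 3] sum 51, len 9
add 9: shortest ending here [11, 8, 7, 8, 4, 4, 3, 3, 9] sum 57, len 9
add 6: shortest ending here [8, 7, 8, 4, 4, 3, 3, 9, 6] sum 52, len 9
Shortest qualifying length: 8.

8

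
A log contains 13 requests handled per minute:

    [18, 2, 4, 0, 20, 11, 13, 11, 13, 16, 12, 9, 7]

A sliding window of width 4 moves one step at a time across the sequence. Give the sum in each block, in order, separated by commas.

24, 26, 35, 44, 55, 48, 53, 52, 50, 44

[18, 2, 4, 0] → sum 24
[2, 4, 0, 20] → sum 26
[4, 0, 20, 11] → sum 35
[0, 20, 11, 13] → sum 44
[20, 11, 13, 11] → sum 55
[11, 13, 11, 13] → sum 48
[13, 11, 13, 16] → sum 53
[11, 13, 16, 12] → sum 52
[13, 16, 12, 9] → sum 50
[16, 12, 9, 7] → sum 44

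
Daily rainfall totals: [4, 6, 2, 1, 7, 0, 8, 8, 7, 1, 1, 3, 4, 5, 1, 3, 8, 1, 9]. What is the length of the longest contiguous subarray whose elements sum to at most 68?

Extend to the right; shrink from the left whenever the sum exceeds 68:
add 4: [4] sum 4, len 1
add 6: [4, 6] sum 10, len 2
add 2: [4, 6, 2] sum 12, len 3
add 1: [4, 6, 2, 1] sum 13, len 4
add 7: [4, 6, 2, 1, 7] sum 20, len 5
add 0: [4, 6, 2, 1, 7, 0] sum 20, len 6
add 8: [4, 6, 2, 1, 7, 0, 8] sum 28, len 7
add 8: [4, 6, 2, 1, 7, 0, 8, 8] sum 36, len 8
add 7: [4, 6, 2, 1, 7, 0, 8, 8, 7] sum 43, len 9
add 1: [4, 6, 2, 1, 7, 0, 8, 8, 7, 1] sum 44, len 10
add 1: [4, 6, 2, 1, 7, 0, 8, 8, 7, 1, 1] sum 45, len 11
add 3: [4, 6, 2, 1, 7, 0, 8, 8, 7, 1, 1, 3] sum 48, len 12
add 4: [4, 6, 2, 1, 7, 0, 8, 8, 7, 1, 1, 3, 4] sum 52, len 13
add 5: [4, 6, 2, 1, 7, 0, 8, 8, 7, 1, 1, 3, 4, 5] sum 57, len 14
add 1: [4, 6, 2, 1, 7, 0, 8, 8, 7, 1, 1, 3, 4, 5, 1] sum 58, len 15
add 3: [4, 6, 2, 1, 7, 0, 8, 8, 7, 1, 1, 3, 4, 5, 1, 3] sum 61, len 16
add 8: [6, 2, 1, 7, 0, 8, 8, 7, 1, 1, 3, 4, 5, 1, 3, 8] sum 65, len 16
add 1: [6, 2, 1, 7, 0, 8, 8, 7, 1, 1, 3, 4, 5, 1, 3, 8, 1] sum 66, len 17
add 9: [1, 7, 0, 8, 8, 7, 1, 1, 3, 4, 5, 1, 3, 8, 1, 9] sum 67, len 16
Longest length seen: 17.

17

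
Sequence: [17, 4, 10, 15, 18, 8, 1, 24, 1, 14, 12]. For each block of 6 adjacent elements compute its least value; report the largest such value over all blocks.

4

Each size-6 window and its min:
(17, 4, 10, 15, 18, 8) → min 4
(4, 10, 15, 18, 8, 1) → min 1
(10, 15, 18, 8, 1, 24) → min 1
(15, 18, 8, 1, 24, 1) → min 1
(18, 8, 1, 24, 1, 14) → min 1
(8, 1, 24, 1, 14, 12) → min 1
Largest of these is 4.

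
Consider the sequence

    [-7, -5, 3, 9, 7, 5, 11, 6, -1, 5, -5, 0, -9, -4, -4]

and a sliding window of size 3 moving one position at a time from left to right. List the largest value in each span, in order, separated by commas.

[-7, -5, 3] → max 3
[-5, 3, 9] → max 9
[3, 9, 7] → max 9
[9, 7, 5] → max 9
[7, 5, 11] → max 11
[5, 11, 6] → max 11
[11, 6, -1] → max 11
[6, -1, 5] → max 6
[-1, 5, -5] → max 5
[5, -5, 0] → max 5
[-5, 0, -9] → max 0
[0, -9, -4] → max 0
[-9, -4, -4] → max -4

3, 9, 9, 9, 11, 11, 11, 6, 5, 5, 0, 0, -4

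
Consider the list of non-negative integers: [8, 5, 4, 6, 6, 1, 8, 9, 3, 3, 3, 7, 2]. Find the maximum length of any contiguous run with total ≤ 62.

12

→ 8: sum 8, len 1
→ 5: sum 13, len 2
→ 4: sum 17, len 3
→ 6: sum 23, len 4
→ 6: sum 29, len 5
→ 1: sum 30, len 6
→ 8: sum 38, len 7
→ 9: sum 47, len 8
→ 3: sum 50, len 9
→ 3: sum 53, len 10
→ 3: sum 56, len 11
→ 7 (dropped 8): sum 55, len 11
→ 2: sum 57, len 12
Longest length seen: 12.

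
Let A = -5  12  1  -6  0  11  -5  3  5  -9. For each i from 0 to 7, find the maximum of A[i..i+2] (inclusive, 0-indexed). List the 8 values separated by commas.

Sliding a size-3 window across the 10 values:
(-5, 12, 1) → max 12
(12, 1, -6) → max 12
(1, -6, 0) → max 1
(-6, 0, 11) → max 11
(0, 11, -5) → max 11
(11, -5, 3) → max 11
(-5, 3, 5) → max 5
(3, 5, -9) → max 5

12, 12, 1, 11, 11, 11, 5, 5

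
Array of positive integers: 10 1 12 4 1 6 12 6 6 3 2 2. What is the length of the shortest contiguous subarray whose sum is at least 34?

add 10: running sum 10 < 34
add 1: running sum 11 < 34
add 12: running sum 23 < 34
add 4: running sum 27 < 34
add 1: running sum 28 < 34
end 5: [10, 1, 12, 4, 1, 6] sum 34, len 6
end 6: [12, 4, 1, 6, 12] sum 35, len 5
end 7: [12, 4, 1, 6, 12, 6] sum 41, len 6
end 8: [4, 1, 6, 12, 6, 6] sum 35, len 6
end 9: [1, 6, 12, 6, 6, 3] sum 34, len 6
end 10: [6, 12, 6, 6, 3, 2] sum 35, len 6
end 11: [6, 12, 6, 6, 3, 2, 2] sum 37, len 7
Shortest qualifying length: 5.

5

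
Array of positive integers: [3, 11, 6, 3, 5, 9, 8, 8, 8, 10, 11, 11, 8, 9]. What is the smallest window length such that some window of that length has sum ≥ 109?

14

Extend right; whenever the sum reaches 109, record the length and shrink from the left:
add 3: running sum 3 < 109
add 11: running sum 14 < 109
add 6: running sum 20 < 109
add 3: running sum 23 < 109
add 5: running sum 28 < 109
add 9: running sum 37 < 109
add 8: running sum 45 < 109
add 8: running sum 53 < 109
add 8: running sum 61 < 109
add 10: running sum 71 < 109
add 11: running sum 82 < 109
add 11: running sum 93 < 109
add 8: running sum 101 < 109
end 13: [3, 11, 6, 3, 5, 9, 8, 8, 8, 10, 11, 11, 8, 9] sum 110, len 14
Shortest qualifying length: 14.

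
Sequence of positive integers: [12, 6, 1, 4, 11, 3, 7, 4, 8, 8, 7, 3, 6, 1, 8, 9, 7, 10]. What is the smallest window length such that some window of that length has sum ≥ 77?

12

add 12: running sum 12 < 77
add 6: running sum 18 < 77
add 1: running sum 19 < 77
add 4: running sum 23 < 77
add 11: running sum 34 < 77
add 3: running sum 37 < 77
add 7: running sum 44 < 77
add 4: running sum 48 < 77
add 8: running sum 56 < 77
add 8: running sum 64 < 77
add 7: running sum 71 < 77
add 3: running sum 74 < 77
add 6: shortest ending here [12, 6, 1, 4, 11, 3, 7, 4, 8, 8, 7, 3, 6] sum 80, len 13
add 1: shortest ending here [12, 6, 1, 4, 11, 3, 7, 4, 8, 8, 7, 3, 6, 1] sum 81, len 14
add 8: shortest ending here [6, 1, 4, 11, 3, 7, 4, 8, 8, 7, 3, 6, 1, 8] sum 77, len 14
add 9: shortest ending here [4, 11, 3, 7, 4, 8, 8, 7, 3, 6, 1, 8, 9] sum 79, len 13
add 7: shortest ending here [11, 3, 7, 4, 8, 8, 7, 3, 6, 1, 8, 9, 7] sum 82, len 13
add 10: shortest ending here [7, 4, 8, 8, 7, 3, 6, 1, 8, 9, 7, 10] sum 78, len 12
Shortest qualifying length: 12.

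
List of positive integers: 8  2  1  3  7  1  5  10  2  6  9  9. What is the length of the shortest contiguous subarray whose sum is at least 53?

Extend right; whenever the sum reaches 53, record the length and shrink from the left:
add 8: running sum 8 < 53
add 2: running sum 10 < 53
add 1: running sum 11 < 53
add 3: running sum 14 < 53
add 7: running sum 21 < 53
add 1: running sum 22 < 53
add 5: running sum 27 < 53
add 10: running sum 37 < 53
add 2: running sum 39 < 53
add 6: running sum 45 < 53
add 9: shortest ending here [8, 2, 1, 3, 7, 1, 5, 10, 2, 6, 9] sum 54, len 11
add 9: shortest ending here [1, 3, 7, 1, 5, 10, 2, 6, 9, 9] sum 53, len 10
Shortest qualifying length: 10.

10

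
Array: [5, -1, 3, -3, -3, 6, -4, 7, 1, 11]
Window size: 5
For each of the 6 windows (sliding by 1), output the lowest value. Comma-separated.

-3, -3, -4, -4, -4, -4

(5, -1, 3, -3, -3) → min -3
(-1, 3, -3, -3, 6) → min -3
(3, -3, -3, 6, -4) → min -4
(-3, -3, 6, -4, 7) → min -4
(-3, 6, -4, 7, 1) → min -4
(6, -4, 7, 1, 11) → min -4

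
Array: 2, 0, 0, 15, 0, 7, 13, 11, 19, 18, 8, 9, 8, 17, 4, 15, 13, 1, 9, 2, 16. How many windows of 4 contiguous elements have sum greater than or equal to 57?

[2, 0, 0, 15] → sum 17
[0, 0, 15, 0] → sum 15
[0, 15, 0, 7] → sum 22
[15, 0, 7, 13] → sum 35
[0, 7, 13, 11] → sum 31
[7, 13, 11, 19] → sum 50
[13, 11, 19, 18] → sum 61  ≥ 57 ✓
[11, 19, 18, 8] → sum 56
[19, 18, 8, 9] → sum 54
[18, 8, 9, 8] → sum 43
[8, 9, 8, 17] → sum 42
[9, 8, 17, 4] → sum 38
[8, 17, 4, 15] → sum 44
[17, 4, 15, 13] → sum 49
[4, 15, 13, 1] → sum 33
[15, 13, 1, 9] → sum 38
[13, 1, 9, 2] → sum 25
[1, 9, 2, 16] → sum 28
1 window satisfy the condition.

1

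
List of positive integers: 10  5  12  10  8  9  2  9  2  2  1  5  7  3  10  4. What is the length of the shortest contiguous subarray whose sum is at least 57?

8

add 10: running sum 10 < 57
add 5: running sum 15 < 57
add 12: running sum 27 < 57
add 10: running sum 37 < 57
add 8: running sum 45 < 57
add 9: running sum 54 < 57
add 2: running sum 56 < 57
end 7: [10, 5, 12, 10, 8, 9, 2, 9] sum 65, len 8
end 8: [5, 12, 10, 8, 9, 2, 9, 2] sum 57, len 8
end 9: [5, 12, 10, 8, 9, 2, 9, 2, 2] sum 59, len 9
end 10: [5, 12, 10, 8, 9, 2, 9, 2, 2, 1] sum 60, len 10
end 11: [12, 10, 8, 9, 2, 9, 2, 2, 1, 5] sum 60, len 10
end 12: [12, 10, 8, 9, 2, 9, 2, 2, 1, 5, 7] sum 67, len 11
end 13: [10, 8, 9, 2, 9, 2, 2, 1, 5, 7, 3] sum 58, len 11
end 14: [8, 9, 2, 9, 2, 2, 1, 5, 7, 3, 10] sum 58, len 11
end 15: [8, 9, 2, 9, 2, 2, 1, 5, 7, 3, 10, 4] sum 62, len 12
Shortest qualifying length: 8.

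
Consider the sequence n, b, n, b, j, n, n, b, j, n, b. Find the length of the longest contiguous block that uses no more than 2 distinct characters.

add n: window [n] (1 distinct), len 1
add b: window [n, b] (2 distinct), len 2
add n: window [n, b, n] (2 distinct), len 3
add b: window [n, b, n, b] (2 distinct), len 4
add j: window [b, j] (2 distinct), len 2
add n: window [j, n] (2 distinct), len 2
add n: window [j, n, n] (2 distinct), len 3
add b: window [n, n, b] (2 distinct), len 3
add j: window [b, j] (2 distinct), len 2
add n: window [j, n] (2 distinct), len 2
add b: window [n, b] (2 distinct), len 2
Longest length with ≤2 distinct: 4.

4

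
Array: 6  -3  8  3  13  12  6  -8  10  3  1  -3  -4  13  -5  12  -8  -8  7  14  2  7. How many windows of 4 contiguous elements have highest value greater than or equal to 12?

14

(6, -3, 8, 3) → max 8
(-3, 8, 3, 13) → max 13  ≥ 12 ✓
(8, 3, 13, 12) → max 13  ≥ 12 ✓
(3, 13, 12, 6) → max 13  ≥ 12 ✓
(13, 12, 6, -8) → max 13  ≥ 12 ✓
(12, 6, -8, 10) → max 12  ≥ 12 ✓
(6, -8, 10, 3) → max 10
(-8, 10, 3, 1) → max 10
(10, 3, 1, -3) → max 10
(3, 1, -3, -4) → max 3
(1, -3, -4, 13) → max 13  ≥ 12 ✓
(-3, -4, 13, -5) → max 13  ≥ 12 ✓
(-4, 13, -5, 12) → max 13  ≥ 12 ✓
(13, -5, 12, -8) → max 13  ≥ 12 ✓
(-5, 12, -8, -8) → max 12  ≥ 12 ✓
(12, -8, -8, 7) → max 12  ≥ 12 ✓
(-8, -8, 7, 14) → max 14  ≥ 12 ✓
(-8, 7, 14, 2) → max 14  ≥ 12 ✓
(7, 14, 2, 7) → max 14  ≥ 12 ✓
14 windows satisfy the condition.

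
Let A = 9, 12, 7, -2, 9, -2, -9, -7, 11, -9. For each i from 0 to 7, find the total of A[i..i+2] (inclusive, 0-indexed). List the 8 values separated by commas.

Sliding a size-3 window across the 10 values:
9 12 7 → sum 28
12 7 -2 → sum 17
7 -2 9 → sum 14
-2 9 -2 → sum 5
9 -2 -9 → sum -2
-2 -9 -7 → sum -18
-9 -7 11 → sum -5
-7 11 -9 → sum -5

28, 17, 14, 5, -2, -18, -5, -5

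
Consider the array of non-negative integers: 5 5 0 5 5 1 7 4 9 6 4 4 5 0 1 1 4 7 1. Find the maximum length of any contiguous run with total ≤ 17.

6

→ 5: sum 5, len 1
→ 5: sum 10, len 2
→ 0: sum 10, len 3
→ 5: sum 15, len 4
→ 5 (dropped 5): sum 15, len 4
→ 1: sum 16, len 5
→ 7 (dropped 5, 0, 5): sum 13, len 3
→ 4: sum 17, len 4
→ 9 (dropped 5, 1, 7): sum 13, len 2
→ 6 (dropped 4): sum 15, len 2
→ 4 (dropped 9): sum 10, len 2
→ 4: sum 14, len 3
→ 5 (dropped 6): sum 13, len 3
→ 0: sum 13, len 4
→ 1: sum 14, len 5
→ 1: sum 15, len 6
→ 4 (dropped 4): sum 15, len 6
→ 7 (dropped 4, 5): sum 13, len 5
→ 1: sum 14, len 6
Longest length seen: 6.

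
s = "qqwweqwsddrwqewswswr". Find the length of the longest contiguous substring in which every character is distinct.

add q: [q] len 1
add q (repeat q, move left end past it): [q] len 1
add w: [q, w] len 2
add w (repeat w, move left end past it): [w] len 1
add e: [w, e] len 2
add q: [w, e, q] len 3
add w (repeat w, move left end past it): [e, q, w] len 3
add s: [e, q, w, s] len 4
add d: [e, q, w, s, d] len 5
add d (repeat d, move left end past it): [d] len 1
add r: [d, r] len 2
add w: [d, r, w] len 3
add q: [d, r, w, q] len 4
add e: [d, r, w, q, e] len 5
add w (repeat w, move left end past it): [q, e, w] len 3
add s: [q, e, w, s] len 4
add w (repeat w, move left end past it): [s, w] len 2
add s (repeat s, move left end past it): [w, s] len 2
add w (repeat w, move left end past it): [s, w] len 2
add r: [s, w, r] len 3
Longest all-distinct length: 5.

5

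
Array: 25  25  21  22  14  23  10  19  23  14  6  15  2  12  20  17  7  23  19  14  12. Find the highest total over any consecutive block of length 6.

130

Each size-6 window and its sum:
[25, 25, 21, 22, 14, 23] → sum 130
[25, 21, 22, 14, 23, 10] → sum 115
[21, 22, 14, 23, 10, 19] → sum 109
[22, 14, 23, 10, 19, 23] → sum 111
[14, 23, 10, 19, 23, 14] → sum 103
[23, 10, 19, 23, 14, 6] → sum 95
[10, 19, 23, 14, 6, 15] → sum 87
[19, 23, 14, 6, 15, 2] → sum 79
[23, 14, 6, 15, 2, 12] → sum 72
[14, 6, 15, 2, 12, 20] → sum 69
[6, 15, 2, 12, 20, 17] → sum 72
[15, 2, 12, 20, 17, 7] → sum 73
[2, 12, 20, 17, 7, 23] → sum 81
[12, 20, 17, 7, 23, 19] → sum 98
[20, 17, 7, 23, 19, 14] → sum 100
[17, 7, 23, 19, 14, 12] → sum 92
Highest of these is 130.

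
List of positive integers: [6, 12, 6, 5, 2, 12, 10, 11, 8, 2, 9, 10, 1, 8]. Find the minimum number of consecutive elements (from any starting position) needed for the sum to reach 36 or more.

add 6: running sum 6 < 36
add 12: running sum 18 < 36
add 6: running sum 24 < 36
add 5: running sum 29 < 36
add 2: running sum 31 < 36
end 5: [12, 6, 5, 2, 12] sum 37, len 5
end 6: [12, 6, 5, 2, 12, 10] sum 47, len 6
end 7: [5, 2, 12, 10, 11] sum 40, len 5
end 8: [12, 10, 11, 8] sum 41, len 4
end 9: [12, 10, 11, 8, 2] sum 43, len 5
end 10: [10, 11, 8, 2, 9] sum 40, len 5
end 11: [11, 8, 2, 9, 10] sum 40, len 5
end 12: [11, 8, 2, 9, 10, 1] sum 41, len 6
end 13: [8, 2, 9, 10, 1, 8] sum 38, len 6
Shortest qualifying length: 4.

4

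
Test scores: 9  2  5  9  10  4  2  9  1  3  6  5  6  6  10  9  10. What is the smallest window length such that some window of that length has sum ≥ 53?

8

add 9: running sum 9 < 53
add 2: running sum 11 < 53
add 5: running sum 16 < 53
add 9: running sum 25 < 53
add 10: running sum 35 < 53
add 4: running sum 39 < 53
add 2: running sum 41 < 53
add 9: running sum 50 < 53
add 1: running sum 51 < 53
end 9: [9, 2, 5, 9, 10, 4, 2, 9, 1, 3] sum 54, len 10
end 10: [9, 2, 5, 9, 10, 4, 2, 9, 1, 3, 6] sum 60, len 11
end 11: [5, 9, 10, 4, 2, 9, 1, 3, 6, 5] sum 54, len 10
end 12: [9, 10, 4, 2, 9, 1, 3, 6, 5, 6] sum 55, len 10
end 13: [9, 10, 4, 2, 9, 1, 3, 6, 5, 6, 6] sum 61, len 11
end 14: [10, 4, 2, 9, 1, 3, 6, 5, 6, 6, 10] sum 62, len 11
end 15: [9, 1, 3, 6, 5, 6, 6, 10, 9] sum 55, len 9
end 16: [3, 6, 5, 6, 6, 10, 9, 10] sum 55, len 8
Shortest qualifying length: 8.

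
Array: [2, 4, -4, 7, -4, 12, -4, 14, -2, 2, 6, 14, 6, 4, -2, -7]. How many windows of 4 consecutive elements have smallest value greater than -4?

(2, 4, -4, 7) → min -4
(4, -4, 7, -4) → min -4
(-4, 7, -4, 12) → min -4
(7, -4, 12, -4) → min -4
(-4, 12, -4, 14) → min -4
(12, -4, 14, -2) → min -4
(-4, 14, -2, 2) → min -4
(14, -2, 2, 6) → min -2  > -4 ✓
(-2, 2, 6, 14) → min -2  > -4 ✓
(2, 6, 14, 6) → min 2  > -4 ✓
(6, 14, 6, 4) → min 4  > -4 ✓
(14, 6, 4, -2) → min -2  > -4 ✓
(6, 4, -2, -7) → min -7
5 windows satisfy the condition.

5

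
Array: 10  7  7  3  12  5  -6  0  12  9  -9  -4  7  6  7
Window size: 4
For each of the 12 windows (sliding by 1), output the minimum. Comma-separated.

10 7 7 3 → min 3
7 7 3 12 → min 3
7 3 12 5 → min 3
3 12 5 -6 → min -6
12 5 -6 0 → min -6
5 -6 0 12 → min -6
-6 0 12 9 → min -6
0 12 9 -9 → min -9
12 9 -9 -4 → min -9
9 -9 -4 7 → min -9
-9 -4 7 6 → min -9
-4 7 6 7 → min -4

3, 3, 3, -6, -6, -6, -6, -9, -9, -9, -9, -4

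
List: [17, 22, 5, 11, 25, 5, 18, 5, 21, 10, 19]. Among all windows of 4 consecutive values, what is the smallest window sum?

(17, 22, 5, 11) → sum 55
(22, 5, 11, 25) → sum 63
(5, 11, 25, 5) → sum 46
(11, 25, 5, 18) → sum 59
(25, 5, 18, 5) → sum 53
(5, 18, 5, 21) → sum 49
(18, 5, 21, 10) → sum 54
(5, 21, 10, 19) → sum 55
Smallest of these is 46.

46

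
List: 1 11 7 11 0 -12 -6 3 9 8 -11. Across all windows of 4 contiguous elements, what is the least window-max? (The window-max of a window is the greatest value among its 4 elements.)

[1, 11, 7, 11] → max 11
[11, 7, 11, 0] → max 11
[7, 11, 0, -12] → max 11
[11, 0, -12, -6] → max 11
[0, -12, -6, 3] → max 3
[-12, -6, 3, 9] → max 9
[-6, 3, 9, 8] → max 9
[3, 9, 8, -11] → max 9
Least of these is 3.

3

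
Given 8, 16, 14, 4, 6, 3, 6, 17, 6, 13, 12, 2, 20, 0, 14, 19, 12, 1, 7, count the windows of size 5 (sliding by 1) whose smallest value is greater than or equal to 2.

9

8 16 14 4 6 → min 4  ≥ 2 ✓
16 14 4 6 3 → min 3  ≥ 2 ✓
14 4 6 3 6 → min 3  ≥ 2 ✓
4 6 3 6 17 → min 3  ≥ 2 ✓
6 3 6 17 6 → min 3  ≥ 2 ✓
3 6 17 6 13 → min 3  ≥ 2 ✓
6 17 6 13 12 → min 6  ≥ 2 ✓
17 6 13 12 2 → min 2  ≥ 2 ✓
6 13 12 2 20 → min 2  ≥ 2 ✓
13 12 2 20 0 → min 0
12 2 20 0 14 → min 0
2 20 0 14 19 → min 0
20 0 14 19 12 → min 0
0 14 19 12 1 → min 0
14 19 12 1 7 → min 1
9 windows satisfy the condition.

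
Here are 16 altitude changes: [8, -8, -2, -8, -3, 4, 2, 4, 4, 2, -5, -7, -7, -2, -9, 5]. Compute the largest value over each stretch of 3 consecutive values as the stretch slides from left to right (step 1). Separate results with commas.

(8, -8, -2) → max 8
(-8, -2, -8) → max -2
(-2, -8, -3) → max -2
(-8, -3, 4) → max 4
(-3, 4, 2) → max 4
(4, 2, 4) → max 4
(2, 4, 4) → max 4
(4, 4, 2) → max 4
(4, 2, -5) → max 4
(2, -5, -7) → max 2
(-5, -7, -7) → max -5
(-7, -7, -2) → max -2
(-7, -2, -9) → max -2
(-2, -9, 5) → max 5

8, -2, -2, 4, 4, 4, 4, 4, 4, 2, -5, -2, -2, 5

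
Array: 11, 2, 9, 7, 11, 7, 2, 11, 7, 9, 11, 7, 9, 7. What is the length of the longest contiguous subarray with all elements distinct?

add 11: [11] len 1
add 2: [11, 2] len 2
add 9: [11, 2, 9] len 3
add 7: [11, 2, 9, 7] len 4
add 11 (repeat 11, move left end past it): [2, 9, 7, 11] len 4
add 7 (repeat 7, move left end past it): [11, 7] len 2
add 2: [11, 7, 2] len 3
add 11 (repeat 11, move left end past it): [7, 2, 11] len 3
add 7 (repeat 7, move left end past it): [2, 11, 7] len 3
add 9: [2, 11, 7, 9] len 4
add 11 (repeat 11, move left end past it): [7, 9, 11] len 3
add 7 (repeat 7, move left end past it): [9, 11, 7] len 3
add 9 (repeat 9, move left end past it): [11, 7, 9] len 3
add 7 (repeat 7, move left end past it): [9, 7] len 2
Longest all-distinct length: 4.

4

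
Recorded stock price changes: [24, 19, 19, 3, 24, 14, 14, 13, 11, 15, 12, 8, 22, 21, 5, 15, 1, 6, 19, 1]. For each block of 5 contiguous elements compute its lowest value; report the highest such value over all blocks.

11

24 19 19 3 24 → min 3
19 19 3 24 14 → min 3
19 3 24 14 14 → min 3
3 24 14 14 13 → min 3
24 14 14 13 11 → min 11
14 14 13 11 15 → min 11
14 13 11 15 12 → min 11
13 11 15 12 8 → min 8
11 15 12 8 22 → min 8
15 12 8 22 21 → min 8
12 8 22 21 5 → min 5
8 22 21 5 15 → min 5
22 21 5 15 1 → min 1
21 5 15 1 6 → min 1
5 15 1 6 19 → min 1
15 1 6 19 1 → min 1
Highest of these is 11.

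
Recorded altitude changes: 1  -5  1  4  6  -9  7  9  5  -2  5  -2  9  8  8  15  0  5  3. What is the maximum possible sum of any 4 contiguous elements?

40

Window sums for each of the 16 positions:
(1, -5, 1, 4) → sum 1
(-5, 1, 4, 6) → sum 6
(1, 4, 6, -9) → sum 2
(4, 6, -9, 7) → sum 8
(6, -9, 7, 9) → sum 13
(-9, 7, 9, 5) → sum 12
(7, 9, 5, -2) → sum 19
(9, 5, -2, 5) → sum 17
(5, -2, 5, -2) → sum 6
(-2, 5, -2, 9) → sum 10
(5, -2, 9, 8) → sum 20
(-2, 9, 8, 8) → sum 23
(9, 8, 8, 15) → sum 40
(8, 8, 15, 0) → sum 31
(8, 15, 0, 5) → sum 28
(15, 0, 5, 3) → sum 23
Maximum of these is 40.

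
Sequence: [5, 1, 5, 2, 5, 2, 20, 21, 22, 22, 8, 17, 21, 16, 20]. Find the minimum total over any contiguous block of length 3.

8

Each size-3 window and its sum:
(5, 1, 5) → sum 11
(1, 5, 2) → sum 8
(5, 2, 5) → sum 12
(2, 5, 2) → sum 9
(5, 2, 20) → sum 27
(2, 20, 21) → sum 43
(20, 21, 22) → sum 63
(21, 22, 22) → sum 65
(22, 22, 8) → sum 52
(22, 8, 17) → sum 47
(8, 17, 21) → sum 46
(17, 21, 16) → sum 54
(21, 16, 20) → sum 57
Minimum of these is 8.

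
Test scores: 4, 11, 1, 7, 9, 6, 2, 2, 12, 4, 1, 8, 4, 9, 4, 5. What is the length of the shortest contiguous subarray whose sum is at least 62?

11

add 4: running sum 4 < 62
add 11: running sum 15 < 62
add 1: running sum 16 < 62
add 7: running sum 23 < 62
add 9: running sum 32 < 62
add 6: running sum 38 < 62
add 2: running sum 40 < 62
add 2: running sum 42 < 62
add 12: running sum 54 < 62
add 4: running sum 58 < 62
add 1: running sum 59 < 62
add 8: shortest ending here [11, 1, 7, 9, 6, 2, 2, 12, 4, 1, 8] sum 63, len 11
add 4: shortest ending here [11, 1, 7, 9, 6, 2, 2, 12, 4, 1, 8, 4] sum 67, len 12
add 9: shortest ending here [7, 9, 6, 2, 2, 12, 4, 1, 8, 4, 9] sum 64, len 11
add 4: shortest ending here [7, 9, 6, 2, 2, 12, 4, 1, 8, 4, 9, 4] sum 68, len 12
add 5: shortest ending here [9, 6, 2, 2, 12, 4, 1, 8, 4, 9, 4, 5] sum 66, len 12
Shortest qualifying length: 11.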